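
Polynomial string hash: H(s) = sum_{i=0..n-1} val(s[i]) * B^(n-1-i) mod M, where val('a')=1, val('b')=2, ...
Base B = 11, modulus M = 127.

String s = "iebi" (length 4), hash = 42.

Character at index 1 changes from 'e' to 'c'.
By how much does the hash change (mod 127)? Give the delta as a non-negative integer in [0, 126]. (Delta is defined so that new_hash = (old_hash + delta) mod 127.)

Delta formula: (val(new) - val(old)) * B^(n-1-k) mod M
  val('c') - val('e') = 3 - 5 = -2
  B^(n-1-k) = 11^2 mod 127 = 121
  Delta = -2 * 121 mod 127 = 12

Answer: 12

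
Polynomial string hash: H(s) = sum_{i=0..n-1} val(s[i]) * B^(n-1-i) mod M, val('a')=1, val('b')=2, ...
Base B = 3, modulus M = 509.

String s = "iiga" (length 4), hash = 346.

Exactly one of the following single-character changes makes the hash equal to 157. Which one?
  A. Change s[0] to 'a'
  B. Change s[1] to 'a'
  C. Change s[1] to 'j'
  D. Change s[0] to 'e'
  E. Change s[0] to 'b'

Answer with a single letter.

Option A: s[0]='i'->'a', delta=(1-9)*3^3 mod 509 = 293, hash=346+293 mod 509 = 130
Option B: s[1]='i'->'a', delta=(1-9)*3^2 mod 509 = 437, hash=346+437 mod 509 = 274
Option C: s[1]='i'->'j', delta=(10-9)*3^2 mod 509 = 9, hash=346+9 mod 509 = 355
Option D: s[0]='i'->'e', delta=(5-9)*3^3 mod 509 = 401, hash=346+401 mod 509 = 238
Option E: s[0]='i'->'b', delta=(2-9)*3^3 mod 509 = 320, hash=346+320 mod 509 = 157 <-- target

Answer: E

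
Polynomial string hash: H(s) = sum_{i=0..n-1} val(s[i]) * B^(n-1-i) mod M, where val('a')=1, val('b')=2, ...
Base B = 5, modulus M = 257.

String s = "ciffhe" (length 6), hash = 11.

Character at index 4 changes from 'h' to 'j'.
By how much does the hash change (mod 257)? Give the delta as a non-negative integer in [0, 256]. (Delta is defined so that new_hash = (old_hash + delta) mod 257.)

Answer: 10

Derivation:
Delta formula: (val(new) - val(old)) * B^(n-1-k) mod M
  val('j') - val('h') = 10 - 8 = 2
  B^(n-1-k) = 5^1 mod 257 = 5
  Delta = 2 * 5 mod 257 = 10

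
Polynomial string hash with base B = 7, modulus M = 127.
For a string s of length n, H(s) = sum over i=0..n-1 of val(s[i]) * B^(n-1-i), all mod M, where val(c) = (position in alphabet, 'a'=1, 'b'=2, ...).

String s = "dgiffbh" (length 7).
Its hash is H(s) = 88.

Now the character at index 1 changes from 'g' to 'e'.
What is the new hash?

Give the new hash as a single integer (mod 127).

val('g') = 7, val('e') = 5
Position k = 1, exponent = n-1-k = 5
B^5 mod M = 7^5 mod 127 = 43
Delta = (5 - 7) * 43 mod 127 = 41
New hash = (88 + 41) mod 127 = 2

Answer: 2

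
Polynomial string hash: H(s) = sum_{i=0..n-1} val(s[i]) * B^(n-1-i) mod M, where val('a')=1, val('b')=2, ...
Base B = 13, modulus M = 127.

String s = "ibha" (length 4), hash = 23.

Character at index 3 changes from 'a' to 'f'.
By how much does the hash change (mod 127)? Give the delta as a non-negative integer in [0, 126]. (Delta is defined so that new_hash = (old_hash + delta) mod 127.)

Answer: 5

Derivation:
Delta formula: (val(new) - val(old)) * B^(n-1-k) mod M
  val('f') - val('a') = 6 - 1 = 5
  B^(n-1-k) = 13^0 mod 127 = 1
  Delta = 5 * 1 mod 127 = 5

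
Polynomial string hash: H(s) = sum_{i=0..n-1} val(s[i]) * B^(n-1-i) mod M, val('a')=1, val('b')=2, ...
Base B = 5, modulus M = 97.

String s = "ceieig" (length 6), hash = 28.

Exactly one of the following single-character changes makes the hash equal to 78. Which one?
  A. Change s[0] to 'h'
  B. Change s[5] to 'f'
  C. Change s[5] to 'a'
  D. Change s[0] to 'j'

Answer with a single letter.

Answer: D

Derivation:
Option A: s[0]='c'->'h', delta=(8-3)*5^5 mod 97 = 8, hash=28+8 mod 97 = 36
Option B: s[5]='g'->'f', delta=(6-7)*5^0 mod 97 = 96, hash=28+96 mod 97 = 27
Option C: s[5]='g'->'a', delta=(1-7)*5^0 mod 97 = 91, hash=28+91 mod 97 = 22
Option D: s[0]='c'->'j', delta=(10-3)*5^5 mod 97 = 50, hash=28+50 mod 97 = 78 <-- target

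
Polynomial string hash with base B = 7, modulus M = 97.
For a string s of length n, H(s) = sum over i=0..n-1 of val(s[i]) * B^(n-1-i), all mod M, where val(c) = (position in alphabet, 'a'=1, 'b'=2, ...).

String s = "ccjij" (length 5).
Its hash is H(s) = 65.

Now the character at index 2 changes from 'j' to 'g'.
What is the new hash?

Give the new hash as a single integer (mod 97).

val('j') = 10, val('g') = 7
Position k = 2, exponent = n-1-k = 2
B^2 mod M = 7^2 mod 97 = 49
Delta = (7 - 10) * 49 mod 97 = 47
New hash = (65 + 47) mod 97 = 15

Answer: 15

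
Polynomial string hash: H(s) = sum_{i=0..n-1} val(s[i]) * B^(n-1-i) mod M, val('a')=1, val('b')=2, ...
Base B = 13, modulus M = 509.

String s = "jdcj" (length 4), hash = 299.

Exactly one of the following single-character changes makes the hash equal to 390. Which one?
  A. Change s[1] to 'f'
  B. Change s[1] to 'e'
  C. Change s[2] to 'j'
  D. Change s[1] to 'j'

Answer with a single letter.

Option A: s[1]='d'->'f', delta=(6-4)*13^2 mod 509 = 338, hash=299+338 mod 509 = 128
Option B: s[1]='d'->'e', delta=(5-4)*13^2 mod 509 = 169, hash=299+169 mod 509 = 468
Option C: s[2]='c'->'j', delta=(10-3)*13^1 mod 509 = 91, hash=299+91 mod 509 = 390 <-- target
Option D: s[1]='d'->'j', delta=(10-4)*13^2 mod 509 = 505, hash=299+505 mod 509 = 295

Answer: C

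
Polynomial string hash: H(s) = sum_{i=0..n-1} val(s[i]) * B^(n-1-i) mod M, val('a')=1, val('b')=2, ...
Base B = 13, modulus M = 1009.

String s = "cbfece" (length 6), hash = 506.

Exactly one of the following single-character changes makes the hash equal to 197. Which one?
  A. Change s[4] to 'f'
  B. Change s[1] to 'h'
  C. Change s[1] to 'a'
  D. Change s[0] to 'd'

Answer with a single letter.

Option A: s[4]='c'->'f', delta=(6-3)*13^1 mod 1009 = 39, hash=506+39 mod 1009 = 545
Option B: s[1]='b'->'h', delta=(8-2)*13^4 mod 1009 = 845, hash=506+845 mod 1009 = 342
Option C: s[1]='b'->'a', delta=(1-2)*13^4 mod 1009 = 700, hash=506+700 mod 1009 = 197 <-- target
Option D: s[0]='c'->'d', delta=(4-3)*13^5 mod 1009 = 990, hash=506+990 mod 1009 = 487

Answer: C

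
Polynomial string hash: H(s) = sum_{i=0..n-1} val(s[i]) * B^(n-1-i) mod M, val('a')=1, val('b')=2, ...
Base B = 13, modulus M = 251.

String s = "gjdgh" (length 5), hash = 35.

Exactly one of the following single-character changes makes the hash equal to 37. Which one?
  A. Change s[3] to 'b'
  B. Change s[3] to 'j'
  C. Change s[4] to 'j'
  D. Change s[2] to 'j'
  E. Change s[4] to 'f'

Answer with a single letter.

Option A: s[3]='g'->'b', delta=(2-7)*13^1 mod 251 = 186, hash=35+186 mod 251 = 221
Option B: s[3]='g'->'j', delta=(10-7)*13^1 mod 251 = 39, hash=35+39 mod 251 = 74
Option C: s[4]='h'->'j', delta=(10-8)*13^0 mod 251 = 2, hash=35+2 mod 251 = 37 <-- target
Option D: s[2]='d'->'j', delta=(10-4)*13^2 mod 251 = 10, hash=35+10 mod 251 = 45
Option E: s[4]='h'->'f', delta=(6-8)*13^0 mod 251 = 249, hash=35+249 mod 251 = 33

Answer: C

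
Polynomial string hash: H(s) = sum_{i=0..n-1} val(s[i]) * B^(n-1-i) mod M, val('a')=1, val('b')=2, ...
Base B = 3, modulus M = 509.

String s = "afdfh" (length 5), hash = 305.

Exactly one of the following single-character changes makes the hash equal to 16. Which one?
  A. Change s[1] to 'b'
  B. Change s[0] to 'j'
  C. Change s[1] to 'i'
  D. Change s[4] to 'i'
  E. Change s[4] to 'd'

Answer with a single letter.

Option A: s[1]='f'->'b', delta=(2-6)*3^3 mod 509 = 401, hash=305+401 mod 509 = 197
Option B: s[0]='a'->'j', delta=(10-1)*3^4 mod 509 = 220, hash=305+220 mod 509 = 16 <-- target
Option C: s[1]='f'->'i', delta=(9-6)*3^3 mod 509 = 81, hash=305+81 mod 509 = 386
Option D: s[4]='h'->'i', delta=(9-8)*3^0 mod 509 = 1, hash=305+1 mod 509 = 306
Option E: s[4]='h'->'d', delta=(4-8)*3^0 mod 509 = 505, hash=305+505 mod 509 = 301

Answer: B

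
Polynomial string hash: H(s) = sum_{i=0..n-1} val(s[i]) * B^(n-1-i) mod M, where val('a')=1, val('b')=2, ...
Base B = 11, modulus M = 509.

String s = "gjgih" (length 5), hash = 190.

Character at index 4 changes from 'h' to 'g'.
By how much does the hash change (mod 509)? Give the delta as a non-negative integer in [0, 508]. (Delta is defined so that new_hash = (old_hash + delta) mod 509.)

Answer: 508

Derivation:
Delta formula: (val(new) - val(old)) * B^(n-1-k) mod M
  val('g') - val('h') = 7 - 8 = -1
  B^(n-1-k) = 11^0 mod 509 = 1
  Delta = -1 * 1 mod 509 = 508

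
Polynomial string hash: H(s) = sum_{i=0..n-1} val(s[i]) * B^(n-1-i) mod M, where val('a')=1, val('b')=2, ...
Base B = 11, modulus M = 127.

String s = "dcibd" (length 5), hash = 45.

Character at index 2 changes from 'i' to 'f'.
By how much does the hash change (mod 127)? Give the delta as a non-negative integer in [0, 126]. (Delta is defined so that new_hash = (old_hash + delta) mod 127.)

Answer: 18

Derivation:
Delta formula: (val(new) - val(old)) * B^(n-1-k) mod M
  val('f') - val('i') = 6 - 9 = -3
  B^(n-1-k) = 11^2 mod 127 = 121
  Delta = -3 * 121 mod 127 = 18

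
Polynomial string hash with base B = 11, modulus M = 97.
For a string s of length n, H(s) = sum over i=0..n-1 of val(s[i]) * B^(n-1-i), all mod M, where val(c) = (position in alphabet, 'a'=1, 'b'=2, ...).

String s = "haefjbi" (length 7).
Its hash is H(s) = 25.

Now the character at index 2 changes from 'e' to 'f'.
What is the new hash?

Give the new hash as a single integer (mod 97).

val('e') = 5, val('f') = 6
Position k = 2, exponent = n-1-k = 4
B^4 mod M = 11^4 mod 97 = 91
Delta = (6 - 5) * 91 mod 97 = 91
New hash = (25 + 91) mod 97 = 19

Answer: 19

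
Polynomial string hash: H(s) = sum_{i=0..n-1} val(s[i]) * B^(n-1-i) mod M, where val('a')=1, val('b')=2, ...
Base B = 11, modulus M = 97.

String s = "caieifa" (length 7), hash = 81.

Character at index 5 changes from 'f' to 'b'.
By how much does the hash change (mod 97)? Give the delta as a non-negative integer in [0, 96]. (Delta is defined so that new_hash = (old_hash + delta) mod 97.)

Answer: 53

Derivation:
Delta formula: (val(new) - val(old)) * B^(n-1-k) mod M
  val('b') - val('f') = 2 - 6 = -4
  B^(n-1-k) = 11^1 mod 97 = 11
  Delta = -4 * 11 mod 97 = 53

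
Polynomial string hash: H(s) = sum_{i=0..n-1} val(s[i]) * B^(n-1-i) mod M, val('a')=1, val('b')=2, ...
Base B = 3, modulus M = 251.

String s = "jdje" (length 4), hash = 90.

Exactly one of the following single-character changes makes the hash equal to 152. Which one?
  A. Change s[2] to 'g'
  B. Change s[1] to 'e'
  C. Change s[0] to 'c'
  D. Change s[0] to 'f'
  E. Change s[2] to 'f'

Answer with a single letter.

Option A: s[2]='j'->'g', delta=(7-10)*3^1 mod 251 = 242, hash=90+242 mod 251 = 81
Option B: s[1]='d'->'e', delta=(5-4)*3^2 mod 251 = 9, hash=90+9 mod 251 = 99
Option C: s[0]='j'->'c', delta=(3-10)*3^3 mod 251 = 62, hash=90+62 mod 251 = 152 <-- target
Option D: s[0]='j'->'f', delta=(6-10)*3^3 mod 251 = 143, hash=90+143 mod 251 = 233
Option E: s[2]='j'->'f', delta=(6-10)*3^1 mod 251 = 239, hash=90+239 mod 251 = 78

Answer: C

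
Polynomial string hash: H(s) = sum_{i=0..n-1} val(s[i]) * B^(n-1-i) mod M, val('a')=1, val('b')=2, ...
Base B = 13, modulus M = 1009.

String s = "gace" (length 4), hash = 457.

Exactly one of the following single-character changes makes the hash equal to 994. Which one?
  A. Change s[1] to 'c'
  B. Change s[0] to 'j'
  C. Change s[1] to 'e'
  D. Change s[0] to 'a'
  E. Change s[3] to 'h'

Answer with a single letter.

Option A: s[1]='a'->'c', delta=(3-1)*13^2 mod 1009 = 338, hash=457+338 mod 1009 = 795
Option B: s[0]='g'->'j', delta=(10-7)*13^3 mod 1009 = 537, hash=457+537 mod 1009 = 994 <-- target
Option C: s[1]='a'->'e', delta=(5-1)*13^2 mod 1009 = 676, hash=457+676 mod 1009 = 124
Option D: s[0]='g'->'a', delta=(1-7)*13^3 mod 1009 = 944, hash=457+944 mod 1009 = 392
Option E: s[3]='e'->'h', delta=(8-5)*13^0 mod 1009 = 3, hash=457+3 mod 1009 = 460

Answer: B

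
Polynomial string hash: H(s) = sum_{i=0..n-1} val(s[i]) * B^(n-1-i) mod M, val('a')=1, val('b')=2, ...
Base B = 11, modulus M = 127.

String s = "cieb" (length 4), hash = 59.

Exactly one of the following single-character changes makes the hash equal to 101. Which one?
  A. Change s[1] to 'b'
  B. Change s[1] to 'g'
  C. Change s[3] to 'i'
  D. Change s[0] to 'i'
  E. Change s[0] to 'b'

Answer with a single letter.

Answer: A

Derivation:
Option A: s[1]='i'->'b', delta=(2-9)*11^2 mod 127 = 42, hash=59+42 mod 127 = 101 <-- target
Option B: s[1]='i'->'g', delta=(7-9)*11^2 mod 127 = 12, hash=59+12 mod 127 = 71
Option C: s[3]='b'->'i', delta=(9-2)*11^0 mod 127 = 7, hash=59+7 mod 127 = 66
Option D: s[0]='c'->'i', delta=(9-3)*11^3 mod 127 = 112, hash=59+112 mod 127 = 44
Option E: s[0]='c'->'b', delta=(2-3)*11^3 mod 127 = 66, hash=59+66 mod 127 = 125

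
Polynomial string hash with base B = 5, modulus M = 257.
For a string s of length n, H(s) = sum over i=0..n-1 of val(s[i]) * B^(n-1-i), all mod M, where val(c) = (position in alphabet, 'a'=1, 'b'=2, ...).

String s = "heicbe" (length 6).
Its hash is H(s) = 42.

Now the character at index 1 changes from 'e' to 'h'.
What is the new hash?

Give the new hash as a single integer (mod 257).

Answer: 118

Derivation:
val('e') = 5, val('h') = 8
Position k = 1, exponent = n-1-k = 4
B^4 mod M = 5^4 mod 257 = 111
Delta = (8 - 5) * 111 mod 257 = 76
New hash = (42 + 76) mod 257 = 118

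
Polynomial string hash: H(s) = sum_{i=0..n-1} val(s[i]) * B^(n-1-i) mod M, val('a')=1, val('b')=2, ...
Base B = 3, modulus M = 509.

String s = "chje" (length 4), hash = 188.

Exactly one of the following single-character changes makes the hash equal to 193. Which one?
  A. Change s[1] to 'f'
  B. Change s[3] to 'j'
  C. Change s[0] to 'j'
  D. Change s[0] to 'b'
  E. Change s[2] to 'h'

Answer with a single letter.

Option A: s[1]='h'->'f', delta=(6-8)*3^2 mod 509 = 491, hash=188+491 mod 509 = 170
Option B: s[3]='e'->'j', delta=(10-5)*3^0 mod 509 = 5, hash=188+5 mod 509 = 193 <-- target
Option C: s[0]='c'->'j', delta=(10-3)*3^3 mod 509 = 189, hash=188+189 mod 509 = 377
Option D: s[0]='c'->'b', delta=(2-3)*3^3 mod 509 = 482, hash=188+482 mod 509 = 161
Option E: s[2]='j'->'h', delta=(8-10)*3^1 mod 509 = 503, hash=188+503 mod 509 = 182

Answer: B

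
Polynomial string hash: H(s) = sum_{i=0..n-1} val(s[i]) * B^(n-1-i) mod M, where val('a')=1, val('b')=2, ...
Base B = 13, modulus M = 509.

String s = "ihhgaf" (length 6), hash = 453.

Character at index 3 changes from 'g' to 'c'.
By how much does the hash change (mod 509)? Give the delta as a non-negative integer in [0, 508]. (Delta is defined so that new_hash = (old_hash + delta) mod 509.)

Answer: 342

Derivation:
Delta formula: (val(new) - val(old)) * B^(n-1-k) mod M
  val('c') - val('g') = 3 - 7 = -4
  B^(n-1-k) = 13^2 mod 509 = 169
  Delta = -4 * 169 mod 509 = 342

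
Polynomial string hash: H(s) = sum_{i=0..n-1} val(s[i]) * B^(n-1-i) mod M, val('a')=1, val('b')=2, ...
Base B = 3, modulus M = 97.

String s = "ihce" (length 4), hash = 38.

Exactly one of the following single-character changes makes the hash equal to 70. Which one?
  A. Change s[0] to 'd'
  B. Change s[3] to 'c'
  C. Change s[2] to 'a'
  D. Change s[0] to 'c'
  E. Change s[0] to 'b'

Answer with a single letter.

Option A: s[0]='i'->'d', delta=(4-9)*3^3 mod 97 = 59, hash=38+59 mod 97 = 0
Option B: s[3]='e'->'c', delta=(3-5)*3^0 mod 97 = 95, hash=38+95 mod 97 = 36
Option C: s[2]='c'->'a', delta=(1-3)*3^1 mod 97 = 91, hash=38+91 mod 97 = 32
Option D: s[0]='i'->'c', delta=(3-9)*3^3 mod 97 = 32, hash=38+32 mod 97 = 70 <-- target
Option E: s[0]='i'->'b', delta=(2-9)*3^3 mod 97 = 5, hash=38+5 mod 97 = 43

Answer: D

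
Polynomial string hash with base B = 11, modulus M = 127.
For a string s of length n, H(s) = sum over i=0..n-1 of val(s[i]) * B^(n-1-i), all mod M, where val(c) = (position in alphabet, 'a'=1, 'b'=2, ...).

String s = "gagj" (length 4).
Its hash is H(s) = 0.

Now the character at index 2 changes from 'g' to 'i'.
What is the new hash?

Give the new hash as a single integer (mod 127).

val('g') = 7, val('i') = 9
Position k = 2, exponent = n-1-k = 1
B^1 mod M = 11^1 mod 127 = 11
Delta = (9 - 7) * 11 mod 127 = 22
New hash = (0 + 22) mod 127 = 22

Answer: 22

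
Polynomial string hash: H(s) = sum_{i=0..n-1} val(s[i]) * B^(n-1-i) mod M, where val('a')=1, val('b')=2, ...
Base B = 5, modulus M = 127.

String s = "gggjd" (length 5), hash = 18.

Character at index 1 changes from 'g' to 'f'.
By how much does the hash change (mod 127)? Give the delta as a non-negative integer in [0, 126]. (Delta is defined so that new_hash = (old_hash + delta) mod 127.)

Delta formula: (val(new) - val(old)) * B^(n-1-k) mod M
  val('f') - val('g') = 6 - 7 = -1
  B^(n-1-k) = 5^3 mod 127 = 125
  Delta = -1 * 125 mod 127 = 2

Answer: 2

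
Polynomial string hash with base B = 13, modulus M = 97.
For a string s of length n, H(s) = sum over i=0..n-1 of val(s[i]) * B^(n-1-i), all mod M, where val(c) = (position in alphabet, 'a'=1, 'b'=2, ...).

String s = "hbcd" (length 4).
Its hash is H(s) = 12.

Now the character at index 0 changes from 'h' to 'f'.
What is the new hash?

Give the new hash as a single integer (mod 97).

Answer: 80

Derivation:
val('h') = 8, val('f') = 6
Position k = 0, exponent = n-1-k = 3
B^3 mod M = 13^3 mod 97 = 63
Delta = (6 - 8) * 63 mod 97 = 68
New hash = (12 + 68) mod 97 = 80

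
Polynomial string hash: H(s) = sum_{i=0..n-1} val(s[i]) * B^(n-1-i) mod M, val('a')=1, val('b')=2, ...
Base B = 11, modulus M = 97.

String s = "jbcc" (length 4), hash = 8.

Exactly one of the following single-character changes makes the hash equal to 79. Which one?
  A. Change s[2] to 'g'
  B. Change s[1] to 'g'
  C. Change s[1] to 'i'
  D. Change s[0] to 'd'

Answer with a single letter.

Option A: s[2]='c'->'g', delta=(7-3)*11^1 mod 97 = 44, hash=8+44 mod 97 = 52
Option B: s[1]='b'->'g', delta=(7-2)*11^2 mod 97 = 23, hash=8+23 mod 97 = 31
Option C: s[1]='b'->'i', delta=(9-2)*11^2 mod 97 = 71, hash=8+71 mod 97 = 79 <-- target
Option D: s[0]='j'->'d', delta=(4-10)*11^3 mod 97 = 65, hash=8+65 mod 97 = 73

Answer: C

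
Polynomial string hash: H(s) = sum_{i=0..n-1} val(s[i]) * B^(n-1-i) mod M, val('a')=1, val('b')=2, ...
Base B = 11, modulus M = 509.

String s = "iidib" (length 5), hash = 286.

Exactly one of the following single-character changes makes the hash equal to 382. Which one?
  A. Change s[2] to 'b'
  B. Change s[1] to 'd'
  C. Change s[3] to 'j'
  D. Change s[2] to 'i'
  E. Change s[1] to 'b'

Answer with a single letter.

Answer: D

Derivation:
Option A: s[2]='d'->'b', delta=(2-4)*11^2 mod 509 = 267, hash=286+267 mod 509 = 44
Option B: s[1]='i'->'d', delta=(4-9)*11^3 mod 509 = 471, hash=286+471 mod 509 = 248
Option C: s[3]='i'->'j', delta=(10-9)*11^1 mod 509 = 11, hash=286+11 mod 509 = 297
Option D: s[2]='d'->'i', delta=(9-4)*11^2 mod 509 = 96, hash=286+96 mod 509 = 382 <-- target
Option E: s[1]='i'->'b', delta=(2-9)*11^3 mod 509 = 354, hash=286+354 mod 509 = 131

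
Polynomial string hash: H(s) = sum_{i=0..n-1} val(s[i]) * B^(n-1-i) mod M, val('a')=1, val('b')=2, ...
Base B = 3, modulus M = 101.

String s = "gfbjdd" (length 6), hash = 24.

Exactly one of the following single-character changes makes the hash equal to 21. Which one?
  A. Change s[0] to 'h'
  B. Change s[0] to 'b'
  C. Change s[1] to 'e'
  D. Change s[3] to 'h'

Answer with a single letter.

Answer: B

Derivation:
Option A: s[0]='g'->'h', delta=(8-7)*3^5 mod 101 = 41, hash=24+41 mod 101 = 65
Option B: s[0]='g'->'b', delta=(2-7)*3^5 mod 101 = 98, hash=24+98 mod 101 = 21 <-- target
Option C: s[1]='f'->'e', delta=(5-6)*3^4 mod 101 = 20, hash=24+20 mod 101 = 44
Option D: s[3]='j'->'h', delta=(8-10)*3^2 mod 101 = 83, hash=24+83 mod 101 = 6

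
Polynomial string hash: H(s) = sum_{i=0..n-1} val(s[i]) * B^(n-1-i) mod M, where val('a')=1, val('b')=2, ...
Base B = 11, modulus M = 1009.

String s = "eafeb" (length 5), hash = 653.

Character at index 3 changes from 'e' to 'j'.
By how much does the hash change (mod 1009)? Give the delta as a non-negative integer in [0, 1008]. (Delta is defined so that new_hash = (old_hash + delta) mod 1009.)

Delta formula: (val(new) - val(old)) * B^(n-1-k) mod M
  val('j') - val('e') = 10 - 5 = 5
  B^(n-1-k) = 11^1 mod 1009 = 11
  Delta = 5 * 11 mod 1009 = 55

Answer: 55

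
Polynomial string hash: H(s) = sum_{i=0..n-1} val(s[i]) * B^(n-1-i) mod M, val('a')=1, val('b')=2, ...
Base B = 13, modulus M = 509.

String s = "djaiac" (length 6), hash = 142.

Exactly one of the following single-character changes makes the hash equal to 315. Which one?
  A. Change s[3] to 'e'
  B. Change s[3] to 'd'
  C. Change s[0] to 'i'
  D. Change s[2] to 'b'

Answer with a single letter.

Option A: s[3]='i'->'e', delta=(5-9)*13^2 mod 509 = 342, hash=142+342 mod 509 = 484
Option B: s[3]='i'->'d', delta=(4-9)*13^2 mod 509 = 173, hash=142+173 mod 509 = 315 <-- target
Option C: s[0]='d'->'i', delta=(9-4)*13^5 mod 509 = 142, hash=142+142 mod 509 = 284
Option D: s[2]='a'->'b', delta=(2-1)*13^3 mod 509 = 161, hash=142+161 mod 509 = 303

Answer: B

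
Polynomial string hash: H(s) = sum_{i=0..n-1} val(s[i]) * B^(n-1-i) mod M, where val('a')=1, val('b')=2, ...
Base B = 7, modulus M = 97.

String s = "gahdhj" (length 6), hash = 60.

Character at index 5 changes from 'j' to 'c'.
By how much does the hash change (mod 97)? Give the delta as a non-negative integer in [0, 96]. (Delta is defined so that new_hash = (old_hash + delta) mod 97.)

Delta formula: (val(new) - val(old)) * B^(n-1-k) mod M
  val('c') - val('j') = 3 - 10 = -7
  B^(n-1-k) = 7^0 mod 97 = 1
  Delta = -7 * 1 mod 97 = 90

Answer: 90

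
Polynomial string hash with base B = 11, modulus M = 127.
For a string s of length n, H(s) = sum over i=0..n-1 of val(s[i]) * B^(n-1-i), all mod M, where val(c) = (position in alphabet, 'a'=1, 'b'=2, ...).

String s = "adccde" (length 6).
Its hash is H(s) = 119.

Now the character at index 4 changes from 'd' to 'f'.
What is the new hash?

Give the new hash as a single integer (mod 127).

Answer: 14

Derivation:
val('d') = 4, val('f') = 6
Position k = 4, exponent = n-1-k = 1
B^1 mod M = 11^1 mod 127 = 11
Delta = (6 - 4) * 11 mod 127 = 22
New hash = (119 + 22) mod 127 = 14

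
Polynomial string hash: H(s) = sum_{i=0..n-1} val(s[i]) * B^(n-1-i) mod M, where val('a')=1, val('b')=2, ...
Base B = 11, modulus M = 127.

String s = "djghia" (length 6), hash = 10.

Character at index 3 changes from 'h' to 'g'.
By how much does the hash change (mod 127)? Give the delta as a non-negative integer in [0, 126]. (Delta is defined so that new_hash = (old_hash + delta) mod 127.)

Delta formula: (val(new) - val(old)) * B^(n-1-k) mod M
  val('g') - val('h') = 7 - 8 = -1
  B^(n-1-k) = 11^2 mod 127 = 121
  Delta = -1 * 121 mod 127 = 6

Answer: 6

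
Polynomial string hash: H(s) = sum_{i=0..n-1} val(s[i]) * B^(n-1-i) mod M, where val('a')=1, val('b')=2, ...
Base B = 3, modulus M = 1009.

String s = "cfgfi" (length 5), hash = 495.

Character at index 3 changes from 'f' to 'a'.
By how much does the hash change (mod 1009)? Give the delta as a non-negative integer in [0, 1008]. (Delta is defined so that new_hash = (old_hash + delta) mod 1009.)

Answer: 994

Derivation:
Delta formula: (val(new) - val(old)) * B^(n-1-k) mod M
  val('a') - val('f') = 1 - 6 = -5
  B^(n-1-k) = 3^1 mod 1009 = 3
  Delta = -5 * 3 mod 1009 = 994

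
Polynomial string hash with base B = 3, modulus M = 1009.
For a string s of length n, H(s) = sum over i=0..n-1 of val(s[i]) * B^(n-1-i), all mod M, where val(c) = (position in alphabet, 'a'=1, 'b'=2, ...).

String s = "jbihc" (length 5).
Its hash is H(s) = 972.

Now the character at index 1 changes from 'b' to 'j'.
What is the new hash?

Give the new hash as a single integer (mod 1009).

Answer: 179

Derivation:
val('b') = 2, val('j') = 10
Position k = 1, exponent = n-1-k = 3
B^3 mod M = 3^3 mod 1009 = 27
Delta = (10 - 2) * 27 mod 1009 = 216
New hash = (972 + 216) mod 1009 = 179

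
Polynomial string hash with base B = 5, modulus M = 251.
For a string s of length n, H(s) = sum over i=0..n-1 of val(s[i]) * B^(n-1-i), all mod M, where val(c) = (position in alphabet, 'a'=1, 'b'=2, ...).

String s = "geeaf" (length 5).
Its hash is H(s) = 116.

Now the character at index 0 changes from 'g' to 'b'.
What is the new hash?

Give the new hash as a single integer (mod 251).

val('g') = 7, val('b') = 2
Position k = 0, exponent = n-1-k = 4
B^4 mod M = 5^4 mod 251 = 123
Delta = (2 - 7) * 123 mod 251 = 138
New hash = (116 + 138) mod 251 = 3

Answer: 3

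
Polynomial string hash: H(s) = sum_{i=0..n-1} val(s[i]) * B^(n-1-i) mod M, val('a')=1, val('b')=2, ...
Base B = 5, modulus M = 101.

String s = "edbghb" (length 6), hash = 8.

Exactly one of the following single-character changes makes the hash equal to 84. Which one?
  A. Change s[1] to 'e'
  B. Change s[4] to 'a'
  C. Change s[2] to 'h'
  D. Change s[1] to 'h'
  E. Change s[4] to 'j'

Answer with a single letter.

Option A: s[1]='d'->'e', delta=(5-4)*5^4 mod 101 = 19, hash=8+19 mod 101 = 27
Option B: s[4]='h'->'a', delta=(1-8)*5^1 mod 101 = 66, hash=8+66 mod 101 = 74
Option C: s[2]='b'->'h', delta=(8-2)*5^3 mod 101 = 43, hash=8+43 mod 101 = 51
Option D: s[1]='d'->'h', delta=(8-4)*5^4 mod 101 = 76, hash=8+76 mod 101 = 84 <-- target
Option E: s[4]='h'->'j', delta=(10-8)*5^1 mod 101 = 10, hash=8+10 mod 101 = 18

Answer: D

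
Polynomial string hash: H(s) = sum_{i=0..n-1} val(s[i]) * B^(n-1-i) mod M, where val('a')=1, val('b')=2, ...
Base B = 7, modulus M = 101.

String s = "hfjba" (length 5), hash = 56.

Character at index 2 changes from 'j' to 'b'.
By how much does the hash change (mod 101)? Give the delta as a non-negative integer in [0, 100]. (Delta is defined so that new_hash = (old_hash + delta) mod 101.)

Answer: 12

Derivation:
Delta formula: (val(new) - val(old)) * B^(n-1-k) mod M
  val('b') - val('j') = 2 - 10 = -8
  B^(n-1-k) = 7^2 mod 101 = 49
  Delta = -8 * 49 mod 101 = 12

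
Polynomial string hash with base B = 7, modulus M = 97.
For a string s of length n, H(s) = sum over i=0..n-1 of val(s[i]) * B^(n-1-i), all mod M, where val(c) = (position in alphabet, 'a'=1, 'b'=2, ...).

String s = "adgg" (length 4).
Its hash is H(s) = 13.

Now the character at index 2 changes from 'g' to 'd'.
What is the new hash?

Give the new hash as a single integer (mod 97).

val('g') = 7, val('d') = 4
Position k = 2, exponent = n-1-k = 1
B^1 mod M = 7^1 mod 97 = 7
Delta = (4 - 7) * 7 mod 97 = 76
New hash = (13 + 76) mod 97 = 89

Answer: 89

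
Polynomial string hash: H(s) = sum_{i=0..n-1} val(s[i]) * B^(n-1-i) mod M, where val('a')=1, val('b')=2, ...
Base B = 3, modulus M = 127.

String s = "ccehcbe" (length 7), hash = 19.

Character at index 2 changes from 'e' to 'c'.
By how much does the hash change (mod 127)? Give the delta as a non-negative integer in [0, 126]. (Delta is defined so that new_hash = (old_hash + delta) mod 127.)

Answer: 92

Derivation:
Delta formula: (val(new) - val(old)) * B^(n-1-k) mod M
  val('c') - val('e') = 3 - 5 = -2
  B^(n-1-k) = 3^4 mod 127 = 81
  Delta = -2 * 81 mod 127 = 92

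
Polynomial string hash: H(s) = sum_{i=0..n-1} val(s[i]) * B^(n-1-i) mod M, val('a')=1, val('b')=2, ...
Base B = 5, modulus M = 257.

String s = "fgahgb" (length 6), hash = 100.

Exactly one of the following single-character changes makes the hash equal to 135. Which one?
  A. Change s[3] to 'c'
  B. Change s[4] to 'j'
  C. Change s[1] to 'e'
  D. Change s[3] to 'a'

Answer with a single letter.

Answer: C

Derivation:
Option A: s[3]='h'->'c', delta=(3-8)*5^2 mod 257 = 132, hash=100+132 mod 257 = 232
Option B: s[4]='g'->'j', delta=(10-7)*5^1 mod 257 = 15, hash=100+15 mod 257 = 115
Option C: s[1]='g'->'e', delta=(5-7)*5^4 mod 257 = 35, hash=100+35 mod 257 = 135 <-- target
Option D: s[3]='h'->'a', delta=(1-8)*5^2 mod 257 = 82, hash=100+82 mod 257 = 182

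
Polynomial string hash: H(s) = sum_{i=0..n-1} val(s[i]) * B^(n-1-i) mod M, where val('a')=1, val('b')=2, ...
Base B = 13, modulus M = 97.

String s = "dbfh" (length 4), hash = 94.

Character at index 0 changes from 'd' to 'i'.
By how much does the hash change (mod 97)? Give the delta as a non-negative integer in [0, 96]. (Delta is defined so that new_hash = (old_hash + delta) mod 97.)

Delta formula: (val(new) - val(old)) * B^(n-1-k) mod M
  val('i') - val('d') = 9 - 4 = 5
  B^(n-1-k) = 13^3 mod 97 = 63
  Delta = 5 * 63 mod 97 = 24

Answer: 24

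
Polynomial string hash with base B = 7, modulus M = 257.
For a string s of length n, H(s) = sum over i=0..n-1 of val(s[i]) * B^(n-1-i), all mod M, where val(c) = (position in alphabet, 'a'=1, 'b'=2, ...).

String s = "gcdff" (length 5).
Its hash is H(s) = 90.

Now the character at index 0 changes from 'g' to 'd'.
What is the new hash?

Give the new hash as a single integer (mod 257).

Answer: 83

Derivation:
val('g') = 7, val('d') = 4
Position k = 0, exponent = n-1-k = 4
B^4 mod M = 7^4 mod 257 = 88
Delta = (4 - 7) * 88 mod 257 = 250
New hash = (90 + 250) mod 257 = 83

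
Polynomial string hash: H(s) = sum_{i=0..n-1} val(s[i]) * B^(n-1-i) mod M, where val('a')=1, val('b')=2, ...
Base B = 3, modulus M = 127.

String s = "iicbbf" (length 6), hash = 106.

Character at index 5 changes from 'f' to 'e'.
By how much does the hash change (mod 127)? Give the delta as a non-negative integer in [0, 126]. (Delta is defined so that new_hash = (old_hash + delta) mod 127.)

Answer: 126

Derivation:
Delta formula: (val(new) - val(old)) * B^(n-1-k) mod M
  val('e') - val('f') = 5 - 6 = -1
  B^(n-1-k) = 3^0 mod 127 = 1
  Delta = -1 * 1 mod 127 = 126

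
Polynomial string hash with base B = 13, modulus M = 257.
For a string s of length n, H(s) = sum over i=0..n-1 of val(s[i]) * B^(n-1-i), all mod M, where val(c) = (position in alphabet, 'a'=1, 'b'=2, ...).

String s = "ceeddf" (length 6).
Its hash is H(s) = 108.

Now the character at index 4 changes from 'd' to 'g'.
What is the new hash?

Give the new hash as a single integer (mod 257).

val('d') = 4, val('g') = 7
Position k = 4, exponent = n-1-k = 1
B^1 mod M = 13^1 mod 257 = 13
Delta = (7 - 4) * 13 mod 257 = 39
New hash = (108 + 39) mod 257 = 147

Answer: 147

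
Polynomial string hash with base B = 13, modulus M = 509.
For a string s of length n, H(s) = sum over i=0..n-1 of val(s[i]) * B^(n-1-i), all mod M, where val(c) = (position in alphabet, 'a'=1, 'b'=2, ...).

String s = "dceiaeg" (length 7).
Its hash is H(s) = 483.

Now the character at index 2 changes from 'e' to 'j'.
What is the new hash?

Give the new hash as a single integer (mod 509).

Answer: 259

Derivation:
val('e') = 5, val('j') = 10
Position k = 2, exponent = n-1-k = 4
B^4 mod M = 13^4 mod 509 = 57
Delta = (10 - 5) * 57 mod 509 = 285
New hash = (483 + 285) mod 509 = 259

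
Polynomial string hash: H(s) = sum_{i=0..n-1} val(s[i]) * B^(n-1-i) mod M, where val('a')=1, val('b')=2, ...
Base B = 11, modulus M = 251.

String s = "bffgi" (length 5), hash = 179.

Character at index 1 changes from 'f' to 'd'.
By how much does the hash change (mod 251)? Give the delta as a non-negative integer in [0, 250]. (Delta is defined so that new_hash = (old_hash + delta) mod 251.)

Delta formula: (val(new) - val(old)) * B^(n-1-k) mod M
  val('d') - val('f') = 4 - 6 = -2
  B^(n-1-k) = 11^3 mod 251 = 76
  Delta = -2 * 76 mod 251 = 99

Answer: 99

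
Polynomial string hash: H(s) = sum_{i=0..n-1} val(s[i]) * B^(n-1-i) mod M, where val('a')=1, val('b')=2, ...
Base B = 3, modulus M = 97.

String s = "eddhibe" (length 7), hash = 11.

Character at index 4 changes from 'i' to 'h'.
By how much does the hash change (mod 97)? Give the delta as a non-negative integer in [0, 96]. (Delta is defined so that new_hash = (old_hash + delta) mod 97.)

Delta formula: (val(new) - val(old)) * B^(n-1-k) mod M
  val('h') - val('i') = 8 - 9 = -1
  B^(n-1-k) = 3^2 mod 97 = 9
  Delta = -1 * 9 mod 97 = 88

Answer: 88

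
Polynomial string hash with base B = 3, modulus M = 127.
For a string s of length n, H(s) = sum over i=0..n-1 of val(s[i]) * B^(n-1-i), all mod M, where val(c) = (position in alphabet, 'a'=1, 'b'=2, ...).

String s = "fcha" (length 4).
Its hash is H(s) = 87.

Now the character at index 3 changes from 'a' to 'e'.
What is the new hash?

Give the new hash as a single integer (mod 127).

val('a') = 1, val('e') = 5
Position k = 3, exponent = n-1-k = 0
B^0 mod M = 3^0 mod 127 = 1
Delta = (5 - 1) * 1 mod 127 = 4
New hash = (87 + 4) mod 127 = 91

Answer: 91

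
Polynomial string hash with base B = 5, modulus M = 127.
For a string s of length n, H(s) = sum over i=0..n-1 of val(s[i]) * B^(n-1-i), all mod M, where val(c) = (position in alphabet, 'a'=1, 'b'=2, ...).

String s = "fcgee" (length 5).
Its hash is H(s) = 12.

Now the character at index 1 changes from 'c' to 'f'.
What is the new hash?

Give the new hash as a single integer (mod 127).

Answer: 6

Derivation:
val('c') = 3, val('f') = 6
Position k = 1, exponent = n-1-k = 3
B^3 mod M = 5^3 mod 127 = 125
Delta = (6 - 3) * 125 mod 127 = 121
New hash = (12 + 121) mod 127 = 6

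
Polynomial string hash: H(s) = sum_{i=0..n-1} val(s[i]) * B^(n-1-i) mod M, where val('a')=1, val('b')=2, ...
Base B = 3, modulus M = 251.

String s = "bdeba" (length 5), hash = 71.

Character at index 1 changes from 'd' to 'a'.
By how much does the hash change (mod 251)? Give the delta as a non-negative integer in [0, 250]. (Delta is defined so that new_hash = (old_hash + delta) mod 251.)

Answer: 170

Derivation:
Delta formula: (val(new) - val(old)) * B^(n-1-k) mod M
  val('a') - val('d') = 1 - 4 = -3
  B^(n-1-k) = 3^3 mod 251 = 27
  Delta = -3 * 27 mod 251 = 170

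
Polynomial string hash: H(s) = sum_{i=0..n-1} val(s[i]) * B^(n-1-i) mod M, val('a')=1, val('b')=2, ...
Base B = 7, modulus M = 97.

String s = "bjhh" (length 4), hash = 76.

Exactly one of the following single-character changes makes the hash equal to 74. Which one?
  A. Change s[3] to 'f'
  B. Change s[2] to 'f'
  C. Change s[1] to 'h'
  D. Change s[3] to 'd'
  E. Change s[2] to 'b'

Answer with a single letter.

Option A: s[3]='h'->'f', delta=(6-8)*7^0 mod 97 = 95, hash=76+95 mod 97 = 74 <-- target
Option B: s[2]='h'->'f', delta=(6-8)*7^1 mod 97 = 83, hash=76+83 mod 97 = 62
Option C: s[1]='j'->'h', delta=(8-10)*7^2 mod 97 = 96, hash=76+96 mod 97 = 75
Option D: s[3]='h'->'d', delta=(4-8)*7^0 mod 97 = 93, hash=76+93 mod 97 = 72
Option E: s[2]='h'->'b', delta=(2-8)*7^1 mod 97 = 55, hash=76+55 mod 97 = 34

Answer: A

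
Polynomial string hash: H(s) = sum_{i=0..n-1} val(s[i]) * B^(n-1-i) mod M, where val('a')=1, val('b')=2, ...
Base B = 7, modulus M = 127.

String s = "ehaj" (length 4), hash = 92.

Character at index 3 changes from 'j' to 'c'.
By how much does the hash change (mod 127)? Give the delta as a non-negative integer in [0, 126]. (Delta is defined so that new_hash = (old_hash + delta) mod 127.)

Delta formula: (val(new) - val(old)) * B^(n-1-k) mod M
  val('c') - val('j') = 3 - 10 = -7
  B^(n-1-k) = 7^0 mod 127 = 1
  Delta = -7 * 1 mod 127 = 120

Answer: 120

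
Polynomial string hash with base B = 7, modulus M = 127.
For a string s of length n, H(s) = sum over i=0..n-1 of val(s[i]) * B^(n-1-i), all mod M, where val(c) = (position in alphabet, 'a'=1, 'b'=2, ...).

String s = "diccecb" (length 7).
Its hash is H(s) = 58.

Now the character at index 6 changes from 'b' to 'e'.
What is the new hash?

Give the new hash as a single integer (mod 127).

val('b') = 2, val('e') = 5
Position k = 6, exponent = n-1-k = 0
B^0 mod M = 7^0 mod 127 = 1
Delta = (5 - 2) * 1 mod 127 = 3
New hash = (58 + 3) mod 127 = 61

Answer: 61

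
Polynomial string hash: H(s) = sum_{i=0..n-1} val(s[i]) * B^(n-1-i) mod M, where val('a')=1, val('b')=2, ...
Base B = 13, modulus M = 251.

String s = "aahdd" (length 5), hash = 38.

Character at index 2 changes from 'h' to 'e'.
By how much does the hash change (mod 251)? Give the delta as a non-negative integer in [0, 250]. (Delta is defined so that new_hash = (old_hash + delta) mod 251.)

Answer: 246

Derivation:
Delta formula: (val(new) - val(old)) * B^(n-1-k) mod M
  val('e') - val('h') = 5 - 8 = -3
  B^(n-1-k) = 13^2 mod 251 = 169
  Delta = -3 * 169 mod 251 = 246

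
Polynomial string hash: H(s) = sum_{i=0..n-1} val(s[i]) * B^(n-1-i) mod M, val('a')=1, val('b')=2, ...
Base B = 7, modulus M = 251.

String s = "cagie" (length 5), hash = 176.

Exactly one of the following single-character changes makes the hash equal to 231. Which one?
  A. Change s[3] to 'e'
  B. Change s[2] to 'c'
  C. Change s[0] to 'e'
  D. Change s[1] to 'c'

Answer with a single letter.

Answer: B

Derivation:
Option A: s[3]='i'->'e', delta=(5-9)*7^1 mod 251 = 223, hash=176+223 mod 251 = 148
Option B: s[2]='g'->'c', delta=(3-7)*7^2 mod 251 = 55, hash=176+55 mod 251 = 231 <-- target
Option C: s[0]='c'->'e', delta=(5-3)*7^4 mod 251 = 33, hash=176+33 mod 251 = 209
Option D: s[1]='a'->'c', delta=(3-1)*7^3 mod 251 = 184, hash=176+184 mod 251 = 109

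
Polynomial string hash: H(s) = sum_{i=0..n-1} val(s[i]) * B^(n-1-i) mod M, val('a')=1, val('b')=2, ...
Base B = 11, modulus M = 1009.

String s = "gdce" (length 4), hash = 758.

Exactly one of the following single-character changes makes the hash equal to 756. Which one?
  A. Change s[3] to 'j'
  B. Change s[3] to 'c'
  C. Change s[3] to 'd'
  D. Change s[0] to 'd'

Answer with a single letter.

Answer: B

Derivation:
Option A: s[3]='e'->'j', delta=(10-5)*11^0 mod 1009 = 5, hash=758+5 mod 1009 = 763
Option B: s[3]='e'->'c', delta=(3-5)*11^0 mod 1009 = 1007, hash=758+1007 mod 1009 = 756 <-- target
Option C: s[3]='e'->'d', delta=(4-5)*11^0 mod 1009 = 1008, hash=758+1008 mod 1009 = 757
Option D: s[0]='g'->'d', delta=(4-7)*11^3 mod 1009 = 43, hash=758+43 mod 1009 = 801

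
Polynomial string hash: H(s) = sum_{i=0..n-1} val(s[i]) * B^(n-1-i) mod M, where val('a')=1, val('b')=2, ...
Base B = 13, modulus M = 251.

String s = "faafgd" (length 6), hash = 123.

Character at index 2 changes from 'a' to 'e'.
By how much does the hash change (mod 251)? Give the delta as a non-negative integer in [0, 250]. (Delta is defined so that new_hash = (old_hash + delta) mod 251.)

Answer: 3

Derivation:
Delta formula: (val(new) - val(old)) * B^(n-1-k) mod M
  val('e') - val('a') = 5 - 1 = 4
  B^(n-1-k) = 13^3 mod 251 = 189
  Delta = 4 * 189 mod 251 = 3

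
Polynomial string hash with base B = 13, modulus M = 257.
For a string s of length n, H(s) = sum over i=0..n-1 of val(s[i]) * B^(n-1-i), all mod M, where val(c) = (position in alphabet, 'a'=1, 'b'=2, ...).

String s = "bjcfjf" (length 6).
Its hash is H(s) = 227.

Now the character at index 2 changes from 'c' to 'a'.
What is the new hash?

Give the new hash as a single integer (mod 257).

val('c') = 3, val('a') = 1
Position k = 2, exponent = n-1-k = 3
B^3 mod M = 13^3 mod 257 = 141
Delta = (1 - 3) * 141 mod 257 = 232
New hash = (227 + 232) mod 257 = 202

Answer: 202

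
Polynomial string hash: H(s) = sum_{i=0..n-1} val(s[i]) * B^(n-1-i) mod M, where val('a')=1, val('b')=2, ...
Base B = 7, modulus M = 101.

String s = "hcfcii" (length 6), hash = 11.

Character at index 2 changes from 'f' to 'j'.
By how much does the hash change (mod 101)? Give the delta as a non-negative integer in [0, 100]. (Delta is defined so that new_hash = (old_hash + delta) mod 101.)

Answer: 59

Derivation:
Delta formula: (val(new) - val(old)) * B^(n-1-k) mod M
  val('j') - val('f') = 10 - 6 = 4
  B^(n-1-k) = 7^3 mod 101 = 40
  Delta = 4 * 40 mod 101 = 59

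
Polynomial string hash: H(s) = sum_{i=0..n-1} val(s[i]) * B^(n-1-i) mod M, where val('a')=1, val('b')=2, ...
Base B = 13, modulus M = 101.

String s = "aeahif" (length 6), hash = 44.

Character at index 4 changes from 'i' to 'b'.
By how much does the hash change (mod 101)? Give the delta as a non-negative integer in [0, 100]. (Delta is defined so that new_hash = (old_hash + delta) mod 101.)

Answer: 10

Derivation:
Delta formula: (val(new) - val(old)) * B^(n-1-k) mod M
  val('b') - val('i') = 2 - 9 = -7
  B^(n-1-k) = 13^1 mod 101 = 13
  Delta = -7 * 13 mod 101 = 10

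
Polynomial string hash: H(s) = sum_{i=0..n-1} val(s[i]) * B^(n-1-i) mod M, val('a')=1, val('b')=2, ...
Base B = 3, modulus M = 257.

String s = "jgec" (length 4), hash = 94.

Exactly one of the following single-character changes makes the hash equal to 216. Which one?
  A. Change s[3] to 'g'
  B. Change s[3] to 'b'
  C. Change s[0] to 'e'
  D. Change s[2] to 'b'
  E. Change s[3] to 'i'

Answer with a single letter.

Answer: C

Derivation:
Option A: s[3]='c'->'g', delta=(7-3)*3^0 mod 257 = 4, hash=94+4 mod 257 = 98
Option B: s[3]='c'->'b', delta=(2-3)*3^0 mod 257 = 256, hash=94+256 mod 257 = 93
Option C: s[0]='j'->'e', delta=(5-10)*3^3 mod 257 = 122, hash=94+122 mod 257 = 216 <-- target
Option D: s[2]='e'->'b', delta=(2-5)*3^1 mod 257 = 248, hash=94+248 mod 257 = 85
Option E: s[3]='c'->'i', delta=(9-3)*3^0 mod 257 = 6, hash=94+6 mod 257 = 100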